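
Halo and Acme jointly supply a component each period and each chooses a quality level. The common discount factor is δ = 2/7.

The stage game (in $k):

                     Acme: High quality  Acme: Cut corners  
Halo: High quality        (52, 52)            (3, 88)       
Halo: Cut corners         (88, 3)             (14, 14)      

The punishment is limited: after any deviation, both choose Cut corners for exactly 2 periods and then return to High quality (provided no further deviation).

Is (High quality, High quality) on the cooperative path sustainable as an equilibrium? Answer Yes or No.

No

Comparing payoff streams over the 3 periods until play realigns: cooperate → 52(1+δ+…+δ^2); deviate → 88 + 14(δ+…+δ^2).
Cooperation is sustained iff (52−14)(δ+…+δ^2) ≥ 88−52.
δ+…+δ^2 = 2/7·(1−(2/7)^2)/(1−2/7) = 0.3673, and (88−52)/(52−14) = 0.9474.
0.3673 < 0.9474, so cooperation is not sustainable.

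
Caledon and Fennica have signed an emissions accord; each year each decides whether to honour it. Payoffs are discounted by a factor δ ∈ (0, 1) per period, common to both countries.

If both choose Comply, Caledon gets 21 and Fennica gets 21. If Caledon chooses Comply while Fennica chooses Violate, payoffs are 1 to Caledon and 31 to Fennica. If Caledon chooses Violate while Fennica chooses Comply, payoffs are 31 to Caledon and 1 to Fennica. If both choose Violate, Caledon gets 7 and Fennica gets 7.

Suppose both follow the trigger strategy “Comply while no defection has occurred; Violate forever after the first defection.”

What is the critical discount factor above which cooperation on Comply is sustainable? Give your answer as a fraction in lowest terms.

21/(1−δ) ≥ 31 + 7δ/(1−δ)
21 ≥ 31 − 24δ
δ ≥ 10/24 = 5/12.

5/12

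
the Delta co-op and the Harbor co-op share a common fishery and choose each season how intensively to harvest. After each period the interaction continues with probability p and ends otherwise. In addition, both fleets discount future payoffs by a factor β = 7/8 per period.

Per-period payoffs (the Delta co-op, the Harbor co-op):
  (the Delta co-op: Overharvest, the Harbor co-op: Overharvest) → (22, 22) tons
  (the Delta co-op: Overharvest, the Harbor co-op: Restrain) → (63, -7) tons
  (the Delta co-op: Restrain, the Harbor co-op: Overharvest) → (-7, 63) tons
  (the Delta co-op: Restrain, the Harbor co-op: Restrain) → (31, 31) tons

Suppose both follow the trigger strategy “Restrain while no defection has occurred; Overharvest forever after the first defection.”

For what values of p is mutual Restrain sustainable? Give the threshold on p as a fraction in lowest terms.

Expected continuation weight on next period's payoff is β·p = 7/8·p, which plays the role of the discount factor.
Cooperation requires 7/8·p ≥ (63−31)/(63−22) = 32/41, hence p ≥ 256/287.

256/287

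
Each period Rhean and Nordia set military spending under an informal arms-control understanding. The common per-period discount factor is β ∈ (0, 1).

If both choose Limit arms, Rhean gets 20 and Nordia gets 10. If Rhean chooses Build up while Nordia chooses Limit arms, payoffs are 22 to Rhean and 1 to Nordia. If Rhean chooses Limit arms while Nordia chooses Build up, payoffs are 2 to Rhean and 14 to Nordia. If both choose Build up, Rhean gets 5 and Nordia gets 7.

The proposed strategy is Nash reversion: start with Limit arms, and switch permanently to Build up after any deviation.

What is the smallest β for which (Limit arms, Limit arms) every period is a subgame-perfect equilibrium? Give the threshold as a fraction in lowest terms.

Rhean: cooperation gives 20 each period; deviation gives 22 once then 5 forever.
  20/(1−β) ≥ 22 + 5β/(1−β) ⇒ β ≥ 2/17.
Nordia: cooperation gives 10 each period; deviation gives 14 once then 7 forever.
  β ≥ 4/7.
Both must hold, so the binding constraint is Nordia's: β ≥ 4/7.

4/7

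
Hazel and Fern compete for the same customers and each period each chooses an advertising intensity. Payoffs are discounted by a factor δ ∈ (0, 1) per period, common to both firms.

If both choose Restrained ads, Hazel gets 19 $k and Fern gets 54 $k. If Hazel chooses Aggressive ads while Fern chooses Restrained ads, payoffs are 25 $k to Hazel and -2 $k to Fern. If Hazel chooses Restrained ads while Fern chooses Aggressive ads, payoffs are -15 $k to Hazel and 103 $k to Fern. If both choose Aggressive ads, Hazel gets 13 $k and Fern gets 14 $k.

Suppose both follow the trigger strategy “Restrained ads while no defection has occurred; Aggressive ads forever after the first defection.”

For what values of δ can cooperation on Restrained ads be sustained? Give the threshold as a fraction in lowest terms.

49/89

Hazel's threshold: (25−19)/(25−13) = 1/2.
Fern's threshold: (103−54)/(103−14) = 49/89.
1/2 < 49/89, so Fern binds and δ* = 49/89.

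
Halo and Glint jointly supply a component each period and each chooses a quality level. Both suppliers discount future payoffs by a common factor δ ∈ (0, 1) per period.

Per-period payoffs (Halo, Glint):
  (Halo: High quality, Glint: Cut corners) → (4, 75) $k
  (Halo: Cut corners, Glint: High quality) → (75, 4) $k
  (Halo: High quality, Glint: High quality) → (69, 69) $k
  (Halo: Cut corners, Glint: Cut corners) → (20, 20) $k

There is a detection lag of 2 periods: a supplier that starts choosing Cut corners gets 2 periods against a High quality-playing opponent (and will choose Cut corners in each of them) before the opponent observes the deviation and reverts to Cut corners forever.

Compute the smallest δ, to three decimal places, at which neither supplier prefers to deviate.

0.330

A deviator earns 75 for 2 periods, then 20 forever; cooperating earns 69 forever. Multiplying the IC by (1−δ):
69 ≥ 75(1−δ^2) + 20δ^2, so 55·δ^2 ≥ 6 and δ^2 ≥ 6/55.
δ ≥ (6/55)^(1/2) ≈ 0.330.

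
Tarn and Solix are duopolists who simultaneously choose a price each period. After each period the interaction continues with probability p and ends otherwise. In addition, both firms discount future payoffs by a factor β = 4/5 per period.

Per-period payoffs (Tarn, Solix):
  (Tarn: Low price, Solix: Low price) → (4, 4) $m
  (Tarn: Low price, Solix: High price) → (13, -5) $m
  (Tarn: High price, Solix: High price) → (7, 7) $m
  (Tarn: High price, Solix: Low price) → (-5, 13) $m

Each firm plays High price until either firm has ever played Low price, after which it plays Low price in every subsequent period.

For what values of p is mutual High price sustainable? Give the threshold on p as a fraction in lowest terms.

5/6

Expected continuation weight on next period's payoff is β·p = 4/5·p, which plays the role of the discount factor.
Cooperation requires 4/5·p ≥ (13−7)/(13−4) = 2/3, hence p ≥ 5/6.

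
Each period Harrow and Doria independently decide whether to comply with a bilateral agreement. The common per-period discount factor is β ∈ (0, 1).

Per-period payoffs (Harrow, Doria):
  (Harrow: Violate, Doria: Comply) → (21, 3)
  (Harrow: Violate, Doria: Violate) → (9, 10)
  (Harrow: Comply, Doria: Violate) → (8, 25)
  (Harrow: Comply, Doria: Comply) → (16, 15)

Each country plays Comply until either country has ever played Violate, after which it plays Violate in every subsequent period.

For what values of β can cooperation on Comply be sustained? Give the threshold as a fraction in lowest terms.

For Harrow: deviation gain 21−16 = 5, per-period punishment loss 16−9 = 7. IC gives β ≥ 5/12.
For Doria: gain 10, loss 5 per period, so β ≥ 10/15 = 2/3.
The tighter constraint is Doria's, so cooperation needs β ≥ 2/3.

2/3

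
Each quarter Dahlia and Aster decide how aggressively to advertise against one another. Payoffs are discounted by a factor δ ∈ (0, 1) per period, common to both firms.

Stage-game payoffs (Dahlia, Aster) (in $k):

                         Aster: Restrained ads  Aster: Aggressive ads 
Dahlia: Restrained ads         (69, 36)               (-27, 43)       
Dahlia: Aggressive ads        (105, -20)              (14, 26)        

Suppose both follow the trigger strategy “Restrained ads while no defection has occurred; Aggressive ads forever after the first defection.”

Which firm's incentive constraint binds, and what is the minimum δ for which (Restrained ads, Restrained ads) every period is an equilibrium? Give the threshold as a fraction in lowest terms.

Dahlia's threshold: (105−69)/(105−14) = 36/91.
Aster's threshold: (43−36)/(43−26) = 7/17.
36/91 < 7/17, so Aster binds and δ* = 7/17.

Aster; δ ≥ 7/17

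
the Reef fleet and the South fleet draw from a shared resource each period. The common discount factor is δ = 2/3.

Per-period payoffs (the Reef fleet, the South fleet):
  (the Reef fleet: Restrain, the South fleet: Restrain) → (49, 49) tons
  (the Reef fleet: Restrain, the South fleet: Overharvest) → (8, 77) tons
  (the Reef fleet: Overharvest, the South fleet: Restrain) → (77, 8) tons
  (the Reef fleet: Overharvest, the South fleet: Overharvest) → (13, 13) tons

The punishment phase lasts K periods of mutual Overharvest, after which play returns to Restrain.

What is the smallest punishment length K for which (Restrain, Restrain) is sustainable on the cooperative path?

Need Σ_{k=1}^{K} δ^k ≥ (77−49)/(49−13) = 0.7778 at δ = 2/3.
At K = 1 the sum is 0.6667 < 0.7778; at K = 2 it is 1.1111 ≥ 0.7778.
So the minimum punishment length is K = 2.

2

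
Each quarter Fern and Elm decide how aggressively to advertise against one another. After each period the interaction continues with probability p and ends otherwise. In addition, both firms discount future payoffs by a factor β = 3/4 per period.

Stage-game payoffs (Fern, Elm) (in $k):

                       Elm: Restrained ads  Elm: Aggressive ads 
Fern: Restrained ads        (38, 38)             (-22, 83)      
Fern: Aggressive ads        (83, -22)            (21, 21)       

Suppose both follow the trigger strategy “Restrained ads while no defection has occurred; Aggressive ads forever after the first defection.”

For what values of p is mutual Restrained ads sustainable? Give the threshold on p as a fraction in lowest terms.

30/31

With continuation probability p and discount β, the effective per-period discount factor is βp.
Grim-trigger IC: βp ≥ (83−38)/(83−21) = 45/62.
So p ≥ (45/62)/(3/4) = 30/31.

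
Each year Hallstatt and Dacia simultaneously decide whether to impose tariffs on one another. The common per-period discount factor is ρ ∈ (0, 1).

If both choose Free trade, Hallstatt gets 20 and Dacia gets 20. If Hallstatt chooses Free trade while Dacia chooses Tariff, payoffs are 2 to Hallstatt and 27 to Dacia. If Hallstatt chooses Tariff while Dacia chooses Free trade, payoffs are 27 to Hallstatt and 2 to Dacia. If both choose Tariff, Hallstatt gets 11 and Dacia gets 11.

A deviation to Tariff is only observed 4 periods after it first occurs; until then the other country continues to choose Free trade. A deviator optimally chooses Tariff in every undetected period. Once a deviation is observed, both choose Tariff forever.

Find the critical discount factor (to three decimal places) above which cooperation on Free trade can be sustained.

Deviating for the 4 undetected periods gains 27−20 = 7 per period over cooperation, then loses 20−11 = 9 per period forever once punishment starts.
Gain: 7(1 + ρ + … + ρ^3); loss: 9·ρ^4/(1−ρ).
No profitable deviation ⇔ 7(1−ρ^4) ≤ 9·ρ^4, i.e. ρ^4 ≥ 7/(7+9) = 7/16.
Hence ρ ≥ (7/16)^(1/4) ≈ 0.813.

0.813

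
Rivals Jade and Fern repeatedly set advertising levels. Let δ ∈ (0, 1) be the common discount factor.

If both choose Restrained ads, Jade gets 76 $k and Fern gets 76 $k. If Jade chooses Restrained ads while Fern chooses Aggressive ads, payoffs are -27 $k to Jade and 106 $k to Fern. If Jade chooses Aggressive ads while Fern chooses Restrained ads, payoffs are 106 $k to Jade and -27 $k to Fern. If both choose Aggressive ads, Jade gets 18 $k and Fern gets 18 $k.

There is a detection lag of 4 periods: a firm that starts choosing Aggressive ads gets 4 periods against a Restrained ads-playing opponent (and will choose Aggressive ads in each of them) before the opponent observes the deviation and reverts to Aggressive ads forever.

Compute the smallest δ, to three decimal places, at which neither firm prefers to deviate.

0.764

Deviating for the 4 undetected periods gains 106−76 = 30 per period over cooperation, then loses 76−18 = 58 per period forever once punishment starts.
Gain: 30(1 + δ + … + δ^3); loss: 58·δ^4/(1−δ).
No profitable deviation ⇔ 30(1−δ^4) ≤ 58·δ^4, i.e. δ^4 ≥ 30/(30+58) = 15/44.
Hence δ ≥ (15/44)^(1/4) ≈ 0.764.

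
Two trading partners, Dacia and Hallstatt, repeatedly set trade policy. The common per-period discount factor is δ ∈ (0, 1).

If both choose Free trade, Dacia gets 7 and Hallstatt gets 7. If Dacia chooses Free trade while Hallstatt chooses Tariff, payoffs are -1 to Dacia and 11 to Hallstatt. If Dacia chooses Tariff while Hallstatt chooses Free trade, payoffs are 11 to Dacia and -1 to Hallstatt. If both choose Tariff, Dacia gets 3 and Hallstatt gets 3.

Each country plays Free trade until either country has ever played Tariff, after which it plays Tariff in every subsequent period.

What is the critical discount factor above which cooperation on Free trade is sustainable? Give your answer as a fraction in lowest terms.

Cooperation forever yields 7 each period: 7/(1−δ).
Deviating yields 11 once, then 3 forever: 11 + 3δ/(1−δ).
No profitable deviation requires 7/(1−δ) ≥ 11 + 3δ/(1−δ).
Multiplying by (1−δ): 7 ≥ 11(1−δ) + 3δ = 11 − 8δ.
So 8δ ≥ 4, i.e. δ ≥ 4/8 = 1/2.

1/2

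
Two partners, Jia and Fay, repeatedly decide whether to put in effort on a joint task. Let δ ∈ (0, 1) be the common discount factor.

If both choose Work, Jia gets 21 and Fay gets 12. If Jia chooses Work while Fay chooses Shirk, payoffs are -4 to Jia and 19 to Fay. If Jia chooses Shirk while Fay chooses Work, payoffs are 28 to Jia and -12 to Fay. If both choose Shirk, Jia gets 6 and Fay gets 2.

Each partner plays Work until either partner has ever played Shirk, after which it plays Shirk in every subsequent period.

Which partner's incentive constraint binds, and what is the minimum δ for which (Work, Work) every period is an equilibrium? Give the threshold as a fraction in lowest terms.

Jia's threshold: (28−21)/(28−6) = 7/22.
Fay's threshold: (19−12)/(19−2) = 7/17.
7/22 < 7/17, so Fay binds and δ* = 7/17.

Fay; δ ≥ 7/17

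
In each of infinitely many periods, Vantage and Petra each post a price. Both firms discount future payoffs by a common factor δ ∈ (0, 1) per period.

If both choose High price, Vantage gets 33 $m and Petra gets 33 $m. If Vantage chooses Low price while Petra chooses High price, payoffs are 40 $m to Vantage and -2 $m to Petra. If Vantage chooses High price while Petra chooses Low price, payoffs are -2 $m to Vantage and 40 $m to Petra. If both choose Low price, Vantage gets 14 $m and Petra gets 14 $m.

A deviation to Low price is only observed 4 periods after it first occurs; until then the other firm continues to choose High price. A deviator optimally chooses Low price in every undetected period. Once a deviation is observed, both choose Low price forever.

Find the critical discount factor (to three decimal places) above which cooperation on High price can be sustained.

Deviating for the 4 undetected periods gains 40−33 = 7 per period over cooperation, then loses 33−14 = 19 per period forever once punishment starts.
Gain: 7(1 + δ + … + δ^3); loss: 19·δ^4/(1−δ).
No profitable deviation ⇔ 7(1−δ^4) ≤ 19·δ^4, i.e. δ^4 ≥ 7/(7+19) = 7/26.
Hence δ ≥ (7/26)^(1/4) ≈ 0.720.

0.720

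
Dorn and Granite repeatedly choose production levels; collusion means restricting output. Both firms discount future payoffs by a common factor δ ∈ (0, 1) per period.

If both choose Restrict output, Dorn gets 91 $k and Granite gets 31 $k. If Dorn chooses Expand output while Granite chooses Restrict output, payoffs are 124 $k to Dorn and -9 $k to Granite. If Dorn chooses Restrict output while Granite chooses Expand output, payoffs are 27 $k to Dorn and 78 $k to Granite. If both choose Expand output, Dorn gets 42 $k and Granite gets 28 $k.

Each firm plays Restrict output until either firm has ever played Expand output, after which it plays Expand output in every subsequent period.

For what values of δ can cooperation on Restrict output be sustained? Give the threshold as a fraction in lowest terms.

47/50

Dorn: cooperation gives 91 each period; deviation gives 124 once then 42 forever.
  91/(1−δ) ≥ 124 + 42δ/(1−δ) ⇒ δ ≥ 33/82.
Granite: cooperation gives 31 each period; deviation gives 78 once then 28 forever.
  δ ≥ 47/50.
Both must hold, so the binding constraint is Granite's: δ ≥ 47/50.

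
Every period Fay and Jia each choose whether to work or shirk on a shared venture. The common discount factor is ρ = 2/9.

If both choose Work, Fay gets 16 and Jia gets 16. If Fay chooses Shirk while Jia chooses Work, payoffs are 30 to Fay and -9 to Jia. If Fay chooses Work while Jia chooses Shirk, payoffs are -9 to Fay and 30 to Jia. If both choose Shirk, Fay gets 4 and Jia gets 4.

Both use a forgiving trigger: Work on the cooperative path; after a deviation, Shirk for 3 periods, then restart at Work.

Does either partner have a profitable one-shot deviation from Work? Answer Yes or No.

Comparing payoff streams over the 4 periods until play realigns: cooperate → 16(1+ρ+…+ρ^3); deviate → 30 + 4(ρ+…+ρ^3).
Cooperation is sustained iff (16−4)(ρ+…+ρ^3) ≥ 30−16.
ρ+…+ρ^3 = 2/9·(1−(2/9)^3)/(1−2/9) = 0.2826, and (30−16)/(16−4) = 1.1667.
0.2826 < 1.1667, so cooperation is not sustainable.

Yes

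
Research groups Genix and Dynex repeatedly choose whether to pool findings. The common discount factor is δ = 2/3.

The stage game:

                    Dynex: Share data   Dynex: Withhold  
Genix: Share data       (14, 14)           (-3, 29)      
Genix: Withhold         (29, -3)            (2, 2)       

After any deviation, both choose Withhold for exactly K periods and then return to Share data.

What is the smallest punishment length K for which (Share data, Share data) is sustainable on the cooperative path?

3

Need Σ_{k=1}^{K} δ^k ≥ (29−14)/(14−2) = 1.2500 at δ = 2/3.
At K = 2 the sum is 1.1111 < 1.2500; at K = 3 it is 1.4074 ≥ 1.2500.
So the minimum punishment length is K = 3.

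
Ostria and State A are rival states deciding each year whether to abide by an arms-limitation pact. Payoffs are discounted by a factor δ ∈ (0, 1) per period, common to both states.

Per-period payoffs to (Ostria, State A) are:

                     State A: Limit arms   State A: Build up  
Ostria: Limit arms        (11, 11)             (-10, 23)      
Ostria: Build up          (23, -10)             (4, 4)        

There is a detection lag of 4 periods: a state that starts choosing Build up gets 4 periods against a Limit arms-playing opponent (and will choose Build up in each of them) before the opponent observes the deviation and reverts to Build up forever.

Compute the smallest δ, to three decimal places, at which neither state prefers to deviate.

A deviator earns 23 for 4 periods, then 4 forever; cooperating earns 11 forever. Multiplying the IC by (1−δ):
11 ≥ 23(1−δ^4) + 4δ^4, so 19·δ^4 ≥ 12 and δ^4 ≥ 12/19.
δ ≥ (12/19)^(1/4) ≈ 0.891.

0.891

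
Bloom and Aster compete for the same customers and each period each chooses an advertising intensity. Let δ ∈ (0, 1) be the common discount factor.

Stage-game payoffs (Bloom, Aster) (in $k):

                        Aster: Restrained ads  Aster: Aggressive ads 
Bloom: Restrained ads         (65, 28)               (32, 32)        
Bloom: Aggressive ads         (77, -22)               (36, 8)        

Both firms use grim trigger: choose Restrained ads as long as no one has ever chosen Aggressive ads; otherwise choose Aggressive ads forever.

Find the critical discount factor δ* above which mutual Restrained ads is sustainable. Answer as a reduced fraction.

Bloom: cooperation gives 65 each period; deviation gives 77 once then 36 forever.
  65/(1−δ) ≥ 77 + 36δ/(1−δ) ⇒ δ ≥ 12/41.
Aster: cooperation gives 28 each period; deviation gives 32 once then 8 forever.
  δ ≥ 4/24 = 1/6.
Both must hold, so the binding constraint is Bloom's: δ ≥ 12/41.

12/41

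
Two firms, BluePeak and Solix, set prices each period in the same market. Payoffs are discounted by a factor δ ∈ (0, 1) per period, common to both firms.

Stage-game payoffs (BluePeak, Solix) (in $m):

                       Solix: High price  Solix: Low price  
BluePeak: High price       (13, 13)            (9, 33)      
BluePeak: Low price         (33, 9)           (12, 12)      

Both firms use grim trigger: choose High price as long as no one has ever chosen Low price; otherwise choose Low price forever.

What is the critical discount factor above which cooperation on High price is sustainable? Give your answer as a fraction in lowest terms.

20/21

13/(1−δ) ≥ 33 + 12δ/(1−δ)
13 ≥ 33 − 21δ
δ ≥ 20/21.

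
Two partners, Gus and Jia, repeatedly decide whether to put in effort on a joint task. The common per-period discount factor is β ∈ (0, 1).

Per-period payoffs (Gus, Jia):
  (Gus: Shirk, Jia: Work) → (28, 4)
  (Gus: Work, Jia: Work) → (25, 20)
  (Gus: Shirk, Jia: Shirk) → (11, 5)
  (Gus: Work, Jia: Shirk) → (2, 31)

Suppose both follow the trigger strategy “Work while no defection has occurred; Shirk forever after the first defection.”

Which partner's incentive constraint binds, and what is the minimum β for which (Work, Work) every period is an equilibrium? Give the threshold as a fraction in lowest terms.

Gus: cooperation gives 25 each period; deviation gives 28 once then 11 forever.
  25/(1−β) ≥ 28 + 11β/(1−β) ⇒ β ≥ 3/17.
Jia: cooperation gives 20 each period; deviation gives 31 once then 5 forever.
  β ≥ 11/26.
Both must hold, so the binding constraint is Jia's: β ≥ 11/26.

Jia; β ≥ 11/26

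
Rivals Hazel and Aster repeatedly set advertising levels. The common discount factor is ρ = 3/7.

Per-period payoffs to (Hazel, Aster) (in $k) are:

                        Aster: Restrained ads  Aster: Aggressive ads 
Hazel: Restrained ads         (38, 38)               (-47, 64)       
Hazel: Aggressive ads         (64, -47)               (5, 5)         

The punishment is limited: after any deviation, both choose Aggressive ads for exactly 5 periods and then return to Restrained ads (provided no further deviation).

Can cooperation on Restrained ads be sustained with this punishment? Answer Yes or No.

No

A one-shot deviation gives 64 now, then 5 for 5 periods, then back to 38.
Gain from deviating: (64−38) today; loss: (38−5) in each of the next 5 periods.
No-deviation condition: (38−5)(ρ+…+ρ^5) ≥ 64−38, i.e. ρ+…+ρ^5 ≥ 26/33.
At ρ = 3/7: ρ+…+ρ^5 = 0.7392 < 0.7879.
So cooperation is not sustainable.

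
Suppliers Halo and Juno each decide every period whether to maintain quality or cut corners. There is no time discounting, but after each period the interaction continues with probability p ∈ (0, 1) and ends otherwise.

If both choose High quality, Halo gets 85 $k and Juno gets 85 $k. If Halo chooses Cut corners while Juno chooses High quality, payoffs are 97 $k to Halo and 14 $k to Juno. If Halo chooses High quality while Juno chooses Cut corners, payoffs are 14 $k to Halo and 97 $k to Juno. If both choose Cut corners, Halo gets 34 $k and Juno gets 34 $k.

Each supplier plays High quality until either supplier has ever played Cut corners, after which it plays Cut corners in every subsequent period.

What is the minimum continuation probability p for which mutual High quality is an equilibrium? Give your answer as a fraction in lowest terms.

4/21

With no time discounting, the continuation probability p plays the role of the discount factor.
Grim-trigger IC: 85/(1−p) ≥ 97 + 34p/(1−p) ⇒ p ≥ (97−85)/(97−34) = 4/21.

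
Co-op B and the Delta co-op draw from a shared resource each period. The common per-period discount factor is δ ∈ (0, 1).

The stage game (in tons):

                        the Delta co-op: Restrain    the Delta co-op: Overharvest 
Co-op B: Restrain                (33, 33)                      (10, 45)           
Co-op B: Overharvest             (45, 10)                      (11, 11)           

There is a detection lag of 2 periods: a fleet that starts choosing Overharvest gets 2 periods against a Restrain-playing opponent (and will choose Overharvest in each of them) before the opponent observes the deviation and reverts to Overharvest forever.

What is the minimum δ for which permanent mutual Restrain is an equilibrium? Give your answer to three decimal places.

0.594

A deviator earns 45 for 2 periods, then 11 forever; cooperating earns 33 forever. Multiplying the IC by (1−δ):
33 ≥ 45(1−δ^2) + 11δ^2, so 34·δ^2 ≥ 12 and δ^2 ≥ 6/17.
δ ≥ (6/17)^(1/2) ≈ 0.594.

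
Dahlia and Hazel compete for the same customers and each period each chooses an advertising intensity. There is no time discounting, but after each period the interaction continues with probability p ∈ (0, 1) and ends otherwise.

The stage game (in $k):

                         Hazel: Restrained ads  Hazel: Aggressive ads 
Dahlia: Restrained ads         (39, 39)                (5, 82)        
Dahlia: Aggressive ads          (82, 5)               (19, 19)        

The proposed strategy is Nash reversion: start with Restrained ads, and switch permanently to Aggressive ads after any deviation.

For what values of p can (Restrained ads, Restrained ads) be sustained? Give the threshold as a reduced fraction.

43/63

With no time discounting, the continuation probability p plays the role of the discount factor.
Grim-trigger IC: 39/(1−p) ≥ 82 + 19p/(1−p) ⇒ p ≥ (82−39)/(82−19) = 43/63.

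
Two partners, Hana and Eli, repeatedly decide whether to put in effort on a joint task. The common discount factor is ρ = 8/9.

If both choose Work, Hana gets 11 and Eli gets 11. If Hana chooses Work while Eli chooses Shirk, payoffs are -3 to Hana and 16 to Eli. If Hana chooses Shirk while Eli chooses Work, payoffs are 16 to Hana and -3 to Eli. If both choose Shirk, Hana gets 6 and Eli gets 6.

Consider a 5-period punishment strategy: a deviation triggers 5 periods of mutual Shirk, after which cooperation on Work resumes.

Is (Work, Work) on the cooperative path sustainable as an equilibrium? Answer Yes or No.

Comparing payoff streams over the 6 periods until play realigns: cooperate → 11(1+ρ+…+ρ^5); deviate → 16 + 6(ρ+…+ρ^5).
Cooperation is sustained iff (11−6)(ρ+…+ρ^5) ≥ 16−11.
ρ+…+ρ^5 = 8/9·(1−(8/9)^5)/(1−8/9) = 3.5606, and (16−11)/(11−6) = 1.0000.
3.5606 ≥ 1.0000, so cooperation is sustainable.

Yes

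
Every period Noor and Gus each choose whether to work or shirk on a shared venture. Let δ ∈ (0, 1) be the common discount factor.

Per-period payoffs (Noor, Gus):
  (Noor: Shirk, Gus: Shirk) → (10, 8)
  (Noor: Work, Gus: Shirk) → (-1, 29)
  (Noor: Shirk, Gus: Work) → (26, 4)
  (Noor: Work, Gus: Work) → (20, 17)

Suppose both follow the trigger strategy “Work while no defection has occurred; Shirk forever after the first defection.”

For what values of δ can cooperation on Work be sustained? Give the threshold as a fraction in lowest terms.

4/7

For Noor: deviation gain 26−20 = 6, per-period punishment loss 20−10 = 10. IC gives δ ≥ 6/16 = 3/8.
For Gus: gain 12, loss 9 per period, so δ ≥ 12/21 = 4/7.
The tighter constraint is Gus's, so cooperation needs δ ≥ 4/7.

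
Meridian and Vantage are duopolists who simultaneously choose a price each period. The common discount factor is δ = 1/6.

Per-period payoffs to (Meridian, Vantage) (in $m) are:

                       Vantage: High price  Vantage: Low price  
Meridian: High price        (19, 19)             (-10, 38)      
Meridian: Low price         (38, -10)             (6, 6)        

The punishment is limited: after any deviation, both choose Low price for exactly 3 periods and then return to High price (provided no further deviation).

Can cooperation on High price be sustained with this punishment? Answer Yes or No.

No

Comparing payoff streams over the 4 periods until play realigns: cooperate → 19(1+δ+…+δ^3); deviate → 38 + 6(δ+…+δ^3).
Cooperation is sustained iff (19−6)(δ+…+δ^3) ≥ 38−19.
δ+…+δ^3 = 1/6·(1−(1/6)^3)/(1−1/6) = 0.1991, and (38−19)/(19−6) = 1.4615.
0.1991 < 1.4615, so cooperation is not sustainable.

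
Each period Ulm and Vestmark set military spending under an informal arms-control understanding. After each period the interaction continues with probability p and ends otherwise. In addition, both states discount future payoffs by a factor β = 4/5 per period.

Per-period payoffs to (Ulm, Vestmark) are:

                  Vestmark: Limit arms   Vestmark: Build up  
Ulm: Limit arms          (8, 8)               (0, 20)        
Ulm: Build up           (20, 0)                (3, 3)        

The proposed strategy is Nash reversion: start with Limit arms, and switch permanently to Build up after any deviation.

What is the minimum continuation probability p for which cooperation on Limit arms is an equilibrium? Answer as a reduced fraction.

With continuation probability p and discount β, the effective per-period discount factor is βp.
Grim-trigger IC: βp ≥ (20−8)/(20−3) = 12/17.
So p ≥ (12/17)/(4/5) = 15/17.

15/17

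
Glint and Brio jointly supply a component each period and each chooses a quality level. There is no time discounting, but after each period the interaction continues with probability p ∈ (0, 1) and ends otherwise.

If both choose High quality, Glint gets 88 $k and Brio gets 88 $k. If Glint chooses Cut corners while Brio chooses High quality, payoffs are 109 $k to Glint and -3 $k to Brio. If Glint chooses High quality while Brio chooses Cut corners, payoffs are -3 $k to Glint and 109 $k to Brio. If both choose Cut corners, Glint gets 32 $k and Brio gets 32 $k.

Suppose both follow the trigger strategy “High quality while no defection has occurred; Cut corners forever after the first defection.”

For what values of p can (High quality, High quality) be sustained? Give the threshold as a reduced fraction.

With no time discounting, the continuation probability p plays the role of the discount factor.
Grim-trigger IC: 88/(1−p) ≥ 109 + 32p/(1−p) ⇒ p ≥ (109−88)/(109−32) = 3/11.

3/11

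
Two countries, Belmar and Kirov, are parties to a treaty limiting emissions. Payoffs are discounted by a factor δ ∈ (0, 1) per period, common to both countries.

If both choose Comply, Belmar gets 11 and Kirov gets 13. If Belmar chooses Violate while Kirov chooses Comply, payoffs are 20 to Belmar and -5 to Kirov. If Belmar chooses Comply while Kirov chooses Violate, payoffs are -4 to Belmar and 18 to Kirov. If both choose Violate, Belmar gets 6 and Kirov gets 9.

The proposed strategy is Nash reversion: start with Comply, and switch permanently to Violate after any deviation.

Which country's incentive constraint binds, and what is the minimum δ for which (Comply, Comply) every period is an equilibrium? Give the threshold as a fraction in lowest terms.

Belmar's threshold: (20−11)/(20−6) = 9/14.
Kirov's threshold: (18−13)/(18−9) = 5/9.
9/14 > 5/9, so Belmar binds and δ* = 9/14.

Belmar; δ ≥ 9/14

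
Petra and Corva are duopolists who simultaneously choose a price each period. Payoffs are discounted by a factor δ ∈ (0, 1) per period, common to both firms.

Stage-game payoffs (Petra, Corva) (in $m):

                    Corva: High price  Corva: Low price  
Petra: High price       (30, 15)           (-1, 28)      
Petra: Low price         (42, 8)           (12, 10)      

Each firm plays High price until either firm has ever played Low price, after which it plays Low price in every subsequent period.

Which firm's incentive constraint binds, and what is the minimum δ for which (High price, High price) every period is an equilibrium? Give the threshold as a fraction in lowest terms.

Corva; δ ≥ 13/18

Petra's threshold: (42−30)/(42−12) = 2/5.
Corva's threshold: (28−15)/(28−10) = 13/18.
2/5 < 13/18, so Corva binds and δ* = 13/18.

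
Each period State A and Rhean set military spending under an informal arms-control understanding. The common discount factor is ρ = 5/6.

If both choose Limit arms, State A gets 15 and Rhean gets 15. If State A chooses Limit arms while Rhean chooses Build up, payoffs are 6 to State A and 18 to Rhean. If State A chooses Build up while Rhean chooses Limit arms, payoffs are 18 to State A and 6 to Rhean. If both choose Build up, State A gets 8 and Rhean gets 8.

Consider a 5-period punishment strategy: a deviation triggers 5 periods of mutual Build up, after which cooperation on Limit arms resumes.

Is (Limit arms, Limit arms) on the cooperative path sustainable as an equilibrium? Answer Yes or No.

Yes

A one-shot deviation gives 18 now, then 8 for 5 periods, then back to 15.
Gain from deviating: (18−15) today; loss: (15−8) in each of the next 5 periods.
No-deviation condition: (15−8)(ρ+…+ρ^5) ≥ 18−15, i.e. ρ+…+ρ^5 ≥ 3/7.
At ρ = 5/6: ρ+…+ρ^5 = 2.9906 ≥ 0.4286.
So cooperation is sustainable.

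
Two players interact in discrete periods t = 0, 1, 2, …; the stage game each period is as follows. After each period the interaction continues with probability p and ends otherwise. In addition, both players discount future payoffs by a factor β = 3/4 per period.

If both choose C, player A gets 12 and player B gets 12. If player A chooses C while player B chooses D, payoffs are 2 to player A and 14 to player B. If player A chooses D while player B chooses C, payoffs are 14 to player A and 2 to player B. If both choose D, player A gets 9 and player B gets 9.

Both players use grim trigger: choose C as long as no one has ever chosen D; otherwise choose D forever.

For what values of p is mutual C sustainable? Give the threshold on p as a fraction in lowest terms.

8/15

With continuation probability p and discount β, the effective per-period discount factor is βp.
Grim-trigger IC: βp ≥ (14−12)/(14−9) = 2/5.
So p ≥ (2/5)/(3/4) = 8/15.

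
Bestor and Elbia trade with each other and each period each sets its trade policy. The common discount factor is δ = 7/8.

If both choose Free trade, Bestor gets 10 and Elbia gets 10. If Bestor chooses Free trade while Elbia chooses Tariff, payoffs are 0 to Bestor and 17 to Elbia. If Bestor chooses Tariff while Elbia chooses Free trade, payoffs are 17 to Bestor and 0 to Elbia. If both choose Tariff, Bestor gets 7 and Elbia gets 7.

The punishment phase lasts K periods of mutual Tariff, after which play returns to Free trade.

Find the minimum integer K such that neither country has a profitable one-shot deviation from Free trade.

4

No profitable deviation requires (10−7)(δ+…+δ^K) ≥ 17−10, i.e. δ+…+δ^K ≥ 7/3 ≈ 2.3333.
With δ = 7/8, the partial sums are K=1: 0.8750, K=2: 1.6406, K=3: 2.3105, K=4: 2.8967.
K = 4 is the first length at which the sum reaches 2.3333.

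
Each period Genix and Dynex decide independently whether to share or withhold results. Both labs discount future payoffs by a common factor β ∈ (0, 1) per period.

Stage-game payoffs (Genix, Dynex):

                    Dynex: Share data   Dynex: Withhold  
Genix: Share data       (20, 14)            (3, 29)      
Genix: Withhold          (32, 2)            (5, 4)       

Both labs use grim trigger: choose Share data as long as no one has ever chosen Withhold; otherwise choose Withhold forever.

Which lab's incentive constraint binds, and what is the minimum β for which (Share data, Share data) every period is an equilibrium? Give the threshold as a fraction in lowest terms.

Dynex; β ≥ 3/5

Genix's threshold: (32−20)/(32−5) = 4/9.
Dynex's threshold: (29−14)/(29−4) = 3/5.
4/9 < 3/5, so Dynex binds and β* = 3/5.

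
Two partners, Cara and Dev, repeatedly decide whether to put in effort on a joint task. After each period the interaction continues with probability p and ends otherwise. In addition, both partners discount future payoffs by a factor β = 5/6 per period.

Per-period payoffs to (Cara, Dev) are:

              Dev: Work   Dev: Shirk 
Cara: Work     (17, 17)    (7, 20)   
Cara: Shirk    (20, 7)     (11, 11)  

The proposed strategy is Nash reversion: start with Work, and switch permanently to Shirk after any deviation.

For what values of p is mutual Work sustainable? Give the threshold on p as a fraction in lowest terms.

With continuation probability p and discount β, the effective per-period discount factor is βp.
Grim-trigger IC: βp ≥ (20−17)/(20−11) = 1/3.
So p ≥ (1/3)/(5/6) = 2/5.

2/5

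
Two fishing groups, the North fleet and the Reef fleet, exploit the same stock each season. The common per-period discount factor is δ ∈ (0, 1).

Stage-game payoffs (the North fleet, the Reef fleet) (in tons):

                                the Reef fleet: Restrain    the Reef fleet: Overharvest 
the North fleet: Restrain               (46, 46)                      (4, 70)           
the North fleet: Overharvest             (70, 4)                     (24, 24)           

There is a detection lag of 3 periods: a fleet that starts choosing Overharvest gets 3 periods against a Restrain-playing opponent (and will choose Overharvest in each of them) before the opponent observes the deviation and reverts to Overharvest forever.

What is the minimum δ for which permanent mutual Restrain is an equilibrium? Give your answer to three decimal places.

The best deviation is to choose Overharvest for all 3 undetected periods, earning 70 each, then 24 forever once detected.
Deviation value: 70(1−δ^3)/(1−δ) + 24δ^3/(1−δ); cooperation value: 46/(1−δ).
IC: 46 ≥ 70(1−δ^3) + 24δ^3 = 70 − 46δ^3.
So δ^3 ≥ 24/46 = 12/23, giving δ ≥ (12/23)^(1/3) ≈ 0.805.

0.805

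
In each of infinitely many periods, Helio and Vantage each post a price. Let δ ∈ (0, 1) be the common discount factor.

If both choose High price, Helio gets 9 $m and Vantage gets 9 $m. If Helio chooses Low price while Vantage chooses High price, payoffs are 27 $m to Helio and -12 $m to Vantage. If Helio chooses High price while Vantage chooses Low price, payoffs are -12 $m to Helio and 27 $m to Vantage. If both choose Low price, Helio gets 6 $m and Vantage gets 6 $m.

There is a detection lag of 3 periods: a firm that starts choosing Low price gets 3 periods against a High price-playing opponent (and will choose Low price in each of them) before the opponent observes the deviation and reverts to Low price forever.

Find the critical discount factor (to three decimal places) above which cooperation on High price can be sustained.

0.950

The best deviation is to choose Low price for all 3 undetected periods, earning 27 each, then 6 forever once detected.
Deviation value: 27(1−δ^3)/(1−δ) + 6δ^3/(1−δ); cooperation value: 9/(1−δ).
IC: 9 ≥ 27(1−δ^3) + 6δ^3 = 27 − 21δ^3.
So δ^3 ≥ 18/21 = 6/7, giving δ ≥ (6/7)^(1/3) ≈ 0.950.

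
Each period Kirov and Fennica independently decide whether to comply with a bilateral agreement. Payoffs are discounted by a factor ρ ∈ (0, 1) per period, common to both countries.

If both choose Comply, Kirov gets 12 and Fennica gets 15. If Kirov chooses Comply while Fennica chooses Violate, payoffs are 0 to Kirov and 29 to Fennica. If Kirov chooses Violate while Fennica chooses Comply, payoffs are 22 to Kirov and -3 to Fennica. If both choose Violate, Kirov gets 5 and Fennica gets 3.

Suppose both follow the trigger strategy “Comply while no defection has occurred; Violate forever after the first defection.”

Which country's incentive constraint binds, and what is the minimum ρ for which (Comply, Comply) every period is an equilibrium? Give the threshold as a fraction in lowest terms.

Kirov; ρ ≥ 10/17

For Kirov: deviation gain 22−12 = 10, per-period punishment loss 12−5 = 7. IC gives ρ ≥ 10/17.
For Fennica: gain 14, loss 12 per period, so ρ ≥ 14/26 = 7/13.
The tighter constraint is Kirov's, so cooperation needs ρ ≥ 10/17.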